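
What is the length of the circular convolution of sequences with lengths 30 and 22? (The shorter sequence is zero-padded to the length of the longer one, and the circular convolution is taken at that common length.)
Circular convolution (zero-padding the shorter input) has length max(m, n) = max(30, 22) = 30

30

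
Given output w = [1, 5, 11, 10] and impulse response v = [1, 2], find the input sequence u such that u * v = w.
Deconvolve w=[1, 5, 11, 10] by v=[1, 2]. Since v[0]=1, solve forward: u[0] = w[0] / 1 = 1; u[1] = (w[1] - 1×2) / 1 = 3; u[2] = (w[2] - 3×2) / 1 = 5. So u = [1, 3, 5]. Check by forward convolution: w[0] = 1×1 = 1; w[1] = 1×2 + 3×1 = 5; w[2] = 3×2 + 5×1 = 11; w[3] = 5×2 = 10

[1, 3, 5]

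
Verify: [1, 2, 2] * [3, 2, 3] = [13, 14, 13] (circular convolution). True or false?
Recompute circular convolution of [1, 2, 2] and [3, 2, 3]: y[0] = 1×3 + 2×3 + 2×2 = 13; y[1] = 1×2 + 2×3 + 2×3 = 14; y[2] = 1×3 + 2×2 + 2×3 = 13 → [13, 14, 13]. Given [13, 14, 13] matches, so answer: Yes

Yes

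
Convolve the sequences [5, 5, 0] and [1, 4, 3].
y[0] = 5×1 = 5; y[1] = 5×4 + 5×1 = 25; y[2] = 5×3 + 5×4 + 0×1 = 35; y[3] = 5×3 + 0×4 = 15; y[4] = 0×3 = 0

[5, 25, 35, 15, 0]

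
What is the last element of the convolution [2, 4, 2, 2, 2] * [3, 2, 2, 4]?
Use y[k] = Σ_i a[i]·b[k-i] at k=7. y[7] = 2×4 = 8

8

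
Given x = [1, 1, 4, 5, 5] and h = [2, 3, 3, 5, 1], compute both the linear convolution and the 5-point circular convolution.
Linear: y_lin[0] = 1×2 = 2; y_lin[1] = 1×3 + 1×2 = 5; y_lin[2] = 1×3 + 1×3 + 4×2 = 14; y_lin[3] = 1×5 + 1×3 + 4×3 + 5×2 = 30; y_lin[4] = 1×1 + 1×5 + 4×3 + 5×3 + 5×2 = 43; y_lin[5] = 1×1 + 4×5 + 5×3 + 5×3 = 51; y_lin[6] = 4×1 + 5×5 + 5×3 = 44; y_lin[7] = 5×1 + 5×5 = 30; y_lin[8] = 5×1 = 5 → [2, 5, 14, 30, 43, 51, 44, 30, 5]. Circular (length 5): y[0] = 1×2 + 1×1 + 4×5 + 5×3 + 5×3 = 53; y[1] = 1×3 + 1×2 + 4×1 + 5×5 + 5×3 = 49; y[2] = 1×3 + 1×3 + 4×2 + 5×1 + 5×5 = 44; y[3] = 1×5 + 1×3 + 4×3 + 5×2 + 5×1 = 35; y[4] = 1×1 + 1×5 + 4×3 + 5×3 + 5×2 = 43 → [53, 49, 44, 35, 43]

Linear: [2, 5, 14, 30, 43, 51, 44, 30, 5], Circular: [53, 49, 44, 35, 43]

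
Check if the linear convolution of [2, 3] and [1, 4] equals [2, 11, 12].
Recompute linear convolution of [2, 3] and [1, 4]: y[0] = 2×1 = 2; y[1] = 2×4 + 3×1 = 11; y[2] = 3×4 = 12 → [2, 11, 12]. Given [2, 11, 12] matches, so answer: Yes

Yes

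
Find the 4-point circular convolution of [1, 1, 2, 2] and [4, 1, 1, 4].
Use y[k] = Σ_j x[j]·h[(k-j) mod 4]. y[0] = 1×4 + 1×4 + 2×1 + 2×1 = 12; y[1] = 1×1 + 1×4 + 2×4 + 2×1 = 15; y[2] = 1×1 + 1×1 + 2×4 + 2×4 = 18; y[3] = 1×4 + 1×1 + 2×1 + 2×4 = 15. Result: [12, 15, 18, 15]

[12, 15, 18, 15]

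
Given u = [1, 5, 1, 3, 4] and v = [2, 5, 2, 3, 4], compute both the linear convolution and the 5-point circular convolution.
Linear: y_lin[0] = 1×2 = 2; y_lin[1] = 1×5 + 5×2 = 15; y_lin[2] = 1×2 + 5×5 + 1×2 = 29; y_lin[3] = 1×3 + 5×2 + 1×5 + 3×2 = 24; y_lin[4] = 1×4 + 5×3 + 1×2 + 3×5 + 4×2 = 44; y_lin[5] = 5×4 + 1×3 + 3×2 + 4×5 = 49; y_lin[6] = 1×4 + 3×3 + 4×2 = 21; y_lin[7] = 3×4 + 4×3 = 24; y_lin[8] = 4×4 = 16 → [2, 15, 29, 24, 44, 49, 21, 24, 16]. Circular (length 5): y[0] = 1×2 + 5×4 + 1×3 + 3×2 + 4×5 = 51; y[1] = 1×5 + 5×2 + 1×4 + 3×3 + 4×2 = 36; y[2] = 1×2 + 5×5 + 1×2 + 3×4 + 4×3 = 53; y[3] = 1×3 + 5×2 + 1×5 + 3×2 + 4×4 = 40; y[4] = 1×4 + 5×3 + 1×2 + 3×5 + 4×2 = 44 → [51, 36, 53, 40, 44]

Linear: [2, 15, 29, 24, 44, 49, 21, 24, 16], Circular: [51, 36, 53, 40, 44]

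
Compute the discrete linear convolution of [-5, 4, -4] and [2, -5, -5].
y[0] = -5×2 = -10; y[1] = -5×-5 + 4×2 = 33; y[2] = -5×-5 + 4×-5 + -4×2 = -3; y[3] = 4×-5 + -4×-5 = 0; y[4] = -4×-5 = 20

[-10, 33, -3, 0, 20]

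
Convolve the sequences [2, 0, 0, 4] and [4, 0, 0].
y[0] = 2×4 = 8; y[1] = 2×0 + 0×4 = 0; y[2] = 2×0 + 0×0 + 0×4 = 0; y[3] = 0×0 + 0×0 + 4×4 = 16; y[4] = 0×0 + 4×0 = 0; y[5] = 4×0 = 0

[8, 0, 0, 16, 0, 0]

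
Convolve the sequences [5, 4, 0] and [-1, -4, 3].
y[0] = 5×-1 = -5; y[1] = 5×-4 + 4×-1 = -24; y[2] = 5×3 + 4×-4 + 0×-1 = -1; y[3] = 4×3 + 0×-4 = 12; y[4] = 0×3 = 0

[-5, -24, -1, 12, 0]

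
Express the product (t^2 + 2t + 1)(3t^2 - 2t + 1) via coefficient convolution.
Ascending coefficients: a = [1, 2, 1], b = [1, -2, 3]. c[0] = 1×1 = 1; c[1] = 1×-2 + 2×1 = 0; c[2] = 1×3 + 2×-2 + 1×1 = 0; c[3] = 2×3 + 1×-2 = 4; c[4] = 1×3 = 3. Result coefficients: [1, 0, 0, 4, 3] → 3t^4 + 4t^3 + 1

3t^4 + 4t^3 + 1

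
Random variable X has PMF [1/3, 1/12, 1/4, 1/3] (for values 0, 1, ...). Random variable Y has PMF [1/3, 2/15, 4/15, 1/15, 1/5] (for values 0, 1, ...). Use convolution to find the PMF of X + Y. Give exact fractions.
P(X+Y=k) = Σ_i P(X=i)·P(Y=k-i) — a convolution of [1/3, 1/12, 1/4, 1/3] and [1/3, 2/15, 4/15, 1/15, 1/5]. P(X+Y=0) = (1/3)×(1/3) = 1/9; P(X+Y=1) = (1/3)×(2/15) + (1/12)×(1/3) = 2/45 + 1/36 = 13/180; P(X+Y=2) = (1/3)×(4/15) + (1/12)×(2/15) + (1/4)×(1/3) = 4/45 + 1/90 + 1/12 = 11/60; P(X+Y=3) = (1/3)×(1/15) + (1/12)×(4/15) + (1/4)×(2/15) + (1/3)×(1/3) = 1/45 + 1/45 + 1/30 + 1/9 = 17/90; P(X+Y=4) = (1/3)×(1/5) + (1/12)×(1/15) + (1/4)×(4/15) + (1/3)×(2/15) = 1/15 + 1/180 + 1/15 + 2/45 = 11/60; P(X+Y=5) = (1/12)×(1/5) + (1/4)×(1/15) + (1/3)×(4/15) = 1/60 + 1/60 + 4/45 = 11/90; P(X+Y=6) = (1/4)×(1/5) + (1/3)×(1/15) = 1/20 + 1/45 = 13/180; P(X+Y=7) = (1/3)×(1/5) = 1/15. PMF: [1/9, 13/180, 11/60, 17/90, 11/60, 11/90, 13/180, 1/15] (sums to 1 ✓)

[1/9, 13/180, 11/60, 17/90, 11/60, 11/90, 13/180, 1/15]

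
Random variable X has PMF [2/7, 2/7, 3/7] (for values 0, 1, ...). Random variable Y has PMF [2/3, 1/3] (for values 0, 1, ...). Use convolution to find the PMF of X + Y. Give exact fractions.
P(X+Y=k) = Σ_i P(X=i)·P(Y=k-i) — a convolution of [2/7, 2/7, 3/7] and [2/3, 1/3]. P(X+Y=0) = (2/7)×(2/3) = 4/21; P(X+Y=1) = (2/7)×(1/3) + (2/7)×(2/3) = 2/21 + 4/21 = 2/7; P(X+Y=2) = (2/7)×(1/3) + (3/7)×(2/3) = 2/21 + 2/7 = 8/21; P(X+Y=3) = (3/7)×(1/3) = 1/7. PMF: [4/21, 2/7, 8/21, 1/7] (sums to 1 ✓)

[4/21, 2/7, 8/21, 1/7]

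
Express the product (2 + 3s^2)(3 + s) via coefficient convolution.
Ascending coefficients: a = [2, 0, 3], b = [3, 1]. c[0] = 2×3 = 6; c[1] = 2×1 + 0×3 = 2; c[2] = 0×1 + 3×3 = 9; c[3] = 3×1 = 3. Result coefficients: [6, 2, 9, 3] → 6 + 2s + 9s^2 + 3s^3

6 + 2s + 9s^2 + 3s^3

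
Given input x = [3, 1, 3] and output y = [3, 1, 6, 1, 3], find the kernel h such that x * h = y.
Output length 5 = len(x) + len(h) - 1 ⇒ len(h) = 3. Solve h forward using h[k] = (y[k] - Σ_{i≥1} x[i]·h[k-i]) / x[0]: h[0] = y[0] / x[0] = 3 / 3 = 1; h[1] = (y[1] - 1×1) / x[0] = (1 - 1×1) / 3 = 0; h[2] = (y[2] - 1×0 - 3×1) / x[0] = (6 - 1×0 - 3×1) / 3 = 1. So h = [1, 0, 1]. Forward-check [3, 1, 3] * [1, 0, 1]: y[0] = 3×1 = 3; y[1] = 3×0 + 1×1 = 1; y[2] = 3×1 + 1×0 + 3×1 = 6; y[3] = 1×1 + 3×0 = 1; y[4] = 3×1 = 3 → [3, 1, 6, 1, 3] ✓

[1, 0, 1]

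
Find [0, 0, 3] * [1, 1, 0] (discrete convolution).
y[0] = 0×1 = 0; y[1] = 0×1 + 0×1 = 0; y[2] = 0×0 + 0×1 + 3×1 = 3; y[3] = 0×0 + 3×1 = 3; y[4] = 3×0 = 0

[0, 0, 3, 3, 0]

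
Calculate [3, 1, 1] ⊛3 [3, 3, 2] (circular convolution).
Use y[k] = Σ_j f[j]·g[(k-j) mod 3]. y[0] = 3×3 + 1×2 + 1×3 = 14; y[1] = 3×3 + 1×3 + 1×2 = 14; y[2] = 3×2 + 1×3 + 1×3 = 12. Result: [14, 14, 12]

[14, 14, 12]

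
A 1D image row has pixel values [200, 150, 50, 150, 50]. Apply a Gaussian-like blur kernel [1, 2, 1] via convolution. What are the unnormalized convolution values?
Convolve image row [200, 150, 50, 150, 50] with kernel [1, 2, 1]: y[0] = 200×1 = 200; y[1] = 200×2 + 150×1 = 550; y[2] = 200×1 + 150×2 + 50×1 = 550; y[3] = 150×1 + 50×2 + 150×1 = 400; y[4] = 50×1 + 150×2 + 50×1 = 400; y[5] = 150×1 + 50×2 = 250; y[6] = 50×1 = 50 → [200, 550, 550, 400, 400, 250, 50]. Normalization factor = sum(kernel) = 4.

[200, 550, 550, 400, 400, 250, 50]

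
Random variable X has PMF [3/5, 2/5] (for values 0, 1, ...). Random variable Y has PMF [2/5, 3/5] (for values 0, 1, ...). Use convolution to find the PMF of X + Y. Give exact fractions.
P(X+Y=k) = Σ_i P(X=i)·P(Y=k-i) — a convolution of [3/5, 2/5] and [2/5, 3/5]. P(X+Y=0) = (3/5)×(2/5) = 6/25; P(X+Y=1) = (3/5)×(3/5) + (2/5)×(2/5) = 9/25 + 4/25 = 13/25; P(X+Y=2) = (2/5)×(3/5) = 6/25. PMF: [6/25, 13/25, 6/25] (sums to 1 ✓)

[6/25, 13/25, 6/25]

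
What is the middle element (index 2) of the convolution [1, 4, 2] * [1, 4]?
Use y[k] = Σ_i a[i]·b[k-i] at k=2. y[2] = 4×4 + 2×1 = 18

18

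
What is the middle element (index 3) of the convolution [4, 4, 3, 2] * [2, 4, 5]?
Use y[k] = Σ_i a[i]·b[k-i] at k=3. y[3] = 4×5 + 3×4 + 2×2 = 36

36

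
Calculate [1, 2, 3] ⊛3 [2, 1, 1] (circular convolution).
Use y[k] = Σ_j s[j]·t[(k-j) mod 3]. y[0] = 1×2 + 2×1 + 3×1 = 7; y[1] = 1×1 + 2×2 + 3×1 = 8; y[2] = 1×1 + 2×1 + 3×2 = 9. Result: [7, 8, 9]

[7, 8, 9]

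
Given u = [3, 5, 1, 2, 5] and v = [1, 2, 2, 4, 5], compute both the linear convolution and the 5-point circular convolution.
Linear: y_lin[0] = 3×1 = 3; y_lin[1] = 3×2 + 5×1 = 11; y_lin[2] = 3×2 + 5×2 + 1×1 = 17; y_lin[3] = 3×4 + 5×2 + 1×2 + 2×1 = 26; y_lin[4] = 3×5 + 5×4 + 1×2 + 2×2 + 5×1 = 46; y_lin[5] = 5×5 + 1×4 + 2×2 + 5×2 = 43; y_lin[6] = 1×5 + 2×4 + 5×2 = 23; y_lin[7] = 2×5 + 5×4 = 30; y_lin[8] = 5×5 = 25 → [3, 11, 17, 26, 46, 43, 23, 30, 25]. Circular (length 5): y[0] = 3×1 + 5×5 + 1×4 + 2×2 + 5×2 = 46; y[1] = 3×2 + 5×1 + 1×5 + 2×4 + 5×2 = 34; y[2] = 3×2 + 5×2 + 1×1 + 2×5 + 5×4 = 47; y[3] = 3×4 + 5×2 + 1×2 + 2×1 + 5×5 = 51; y[4] = 3×5 + 5×4 + 1×2 + 2×2 + 5×1 = 46 → [46, 34, 47, 51, 46]

Linear: [3, 11, 17, 26, 46, 43, 23, 30, 25], Circular: [46, 34, 47, 51, 46]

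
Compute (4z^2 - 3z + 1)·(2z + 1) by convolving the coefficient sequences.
Ascending coefficients: a = [1, -3, 4], b = [1, 2]. c[0] = 1×1 = 1; c[1] = 1×2 + -3×1 = -1; c[2] = -3×2 + 4×1 = -2; c[3] = 4×2 = 8. Result coefficients: [1, -1, -2, 8] → 8z^3 - 2z^2 - z + 1

8z^3 - 2z^2 - z + 1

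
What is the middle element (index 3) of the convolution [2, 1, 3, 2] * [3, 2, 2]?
Use y[k] = Σ_i a[i]·b[k-i] at k=3. y[3] = 1×2 + 3×2 + 2×3 = 14

14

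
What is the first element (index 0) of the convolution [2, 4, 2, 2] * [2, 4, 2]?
Use y[k] = Σ_i a[i]·b[k-i] at k=0. y[0] = 2×2 = 4

4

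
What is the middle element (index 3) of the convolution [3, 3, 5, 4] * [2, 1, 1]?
Use y[k] = Σ_i a[i]·b[k-i] at k=3. y[3] = 3×1 + 5×1 + 4×2 = 16

16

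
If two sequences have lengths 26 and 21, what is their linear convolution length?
Linear/full convolution length: m + n - 1 = 26 + 21 - 1 = 46

46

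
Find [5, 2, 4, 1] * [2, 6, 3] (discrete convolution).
y[0] = 5×2 = 10; y[1] = 5×6 + 2×2 = 34; y[2] = 5×3 + 2×6 + 4×2 = 35; y[3] = 2×3 + 4×6 + 1×2 = 32; y[4] = 4×3 + 1×6 = 18; y[5] = 1×3 = 3

[10, 34, 35, 32, 18, 3]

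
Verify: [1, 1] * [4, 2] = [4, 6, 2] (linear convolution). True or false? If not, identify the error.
Recompute linear convolution of [1, 1] and [4, 2]: y[0] = 1×4 = 4; y[1] = 1×2 + 1×4 = 6; y[2] = 1×2 = 2 → [4, 6, 2]. Given [4, 6, 2] matches, so answer: Yes

Yes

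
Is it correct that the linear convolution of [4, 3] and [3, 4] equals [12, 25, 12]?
Recompute linear convolution of [4, 3] and [3, 4]: y[0] = 4×3 = 12; y[1] = 4×4 + 3×3 = 25; y[2] = 3×4 = 12 → [12, 25, 12]. Given [12, 25, 12] matches, so answer: Yes

Yes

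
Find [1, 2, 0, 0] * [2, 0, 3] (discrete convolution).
y[0] = 1×2 = 2; y[1] = 1×0 + 2×2 = 4; y[2] = 1×3 + 2×0 + 0×2 = 3; y[3] = 2×3 + 0×0 + 0×2 = 6; y[4] = 0×3 + 0×0 = 0; y[5] = 0×3 = 0

[2, 4, 3, 6, 0, 0]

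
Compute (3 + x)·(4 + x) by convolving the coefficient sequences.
Ascending coefficients: a = [3, 1], b = [4, 1]. c[0] = 3×4 = 12; c[1] = 3×1 + 1×4 = 7; c[2] = 1×1 = 1. Result coefficients: [12, 7, 1] → 12 + 7x + x^2

12 + 7x + x^2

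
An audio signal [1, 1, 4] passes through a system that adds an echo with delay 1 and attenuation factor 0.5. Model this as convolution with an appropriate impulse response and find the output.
Direct-path + delayed-attenuated-path model → impulse response h = [1, 0.5] (1 at lag 0, 0.5 at lag 1). Output y[n] = x[n] + 0.5·x[n - 1] (with x[n] = 0 outside 0..2): y[0] = 1 + 0.5×0 = 1; y[1] = 1 + 0.5×1 = 1.5; y[2] = 4 + 0.5×1 = 4.5; y[3] = 0 + 0.5×4 = 2.0. So y = [1, 1.5, 4.5, 2.0]

[1, 1.5, 4.5, 2.0]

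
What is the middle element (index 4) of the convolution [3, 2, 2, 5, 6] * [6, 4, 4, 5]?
Use y[k] = Σ_i a[i]·b[k-i] at k=4. y[4] = 2×5 + 2×4 + 5×4 + 6×6 = 74

74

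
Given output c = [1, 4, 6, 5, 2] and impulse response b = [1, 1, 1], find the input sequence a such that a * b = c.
Deconvolve c=[1, 4, 6, 5, 2] by b=[1, 1, 1]. Since b[0]=1, solve forward: a[0] = c[0] / 1 = 1; a[1] = (c[1] - 1×1) / 1 = 3; a[2] = (c[2] - 3×1 - 1×1) / 1 = 2. So a = [1, 3, 2]. Check by forward convolution: c[0] = 1×1 = 1; c[1] = 1×1 + 3×1 = 4; c[2] = 1×1 + 3×1 + 2×1 = 6; c[3] = 3×1 + 2×1 = 5; c[4] = 2×1 = 2

[1, 3, 2]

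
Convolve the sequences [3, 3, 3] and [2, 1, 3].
y[0] = 3×2 = 6; y[1] = 3×1 + 3×2 = 9; y[2] = 3×3 + 3×1 + 3×2 = 18; y[3] = 3×3 + 3×1 = 12; y[4] = 3×3 = 9

[6, 9, 18, 12, 9]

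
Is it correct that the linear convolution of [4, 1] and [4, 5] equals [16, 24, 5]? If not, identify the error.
Recompute linear convolution of [4, 1] and [4, 5]: y[0] = 4×4 = 16; y[1] = 4×5 + 1×4 = 24; y[2] = 1×5 = 5 → [16, 24, 5]. Given [16, 24, 5] matches, so answer: Yes

Yes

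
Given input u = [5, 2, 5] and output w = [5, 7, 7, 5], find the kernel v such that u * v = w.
Output length 4 = len(u) + len(v) - 1 ⇒ len(v) = 2. Solve v forward using v[k] = (w[k] - Σ_{i≥1} u[i]·v[k-i]) / u[0]: v[0] = w[0] / u[0] = 5 / 5 = 1; v[1] = (w[1] - 2×1) / u[0] = (7 - 2×1) / 5 = 1. So v = [1, 1]. Forward-check [5, 2, 5] * [1, 1]: w[0] = 5×1 = 5; w[1] = 5×1 + 2×1 = 7; w[2] = 2×1 + 5×1 = 7; w[3] = 5×1 = 5 → [5, 7, 7, 5] ✓

[1, 1]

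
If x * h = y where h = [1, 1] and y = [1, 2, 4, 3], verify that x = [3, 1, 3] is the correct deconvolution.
Forward-compute [3, 1, 3] * [1, 1]: y[0] = 3×1 = 3; y[1] = 3×1 + 1×1 = 4; y[2] = 1×1 + 3×1 = 4; y[3] = 3×1 = 3 → [3, 4, 4, 3]. Does not match given y = [1, 2, 4, 3].

Not verified. [3, 1, 3] * [1, 1] = [3, 4, 4, 3], which differs from [1, 2, 4, 3] at index 0.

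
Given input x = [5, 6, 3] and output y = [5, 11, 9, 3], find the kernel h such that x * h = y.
Output length 4 = len(x) + len(h) - 1 ⇒ len(h) = 2. Solve h forward using h[k] = (y[k] - Σ_{i≥1} x[i]·h[k-i]) / x[0]: h[0] = y[0] / x[0] = 5 / 5 = 1; h[1] = (y[1] - 6×1) / x[0] = (11 - 6×1) / 5 = 1. So h = [1, 1]. Forward-check [5, 6, 3] * [1, 1]: y[0] = 5×1 = 5; y[1] = 5×1 + 6×1 = 11; y[2] = 6×1 + 3×1 = 9; y[3] = 3×1 = 3 → [5, 11, 9, 3] ✓

[1, 1]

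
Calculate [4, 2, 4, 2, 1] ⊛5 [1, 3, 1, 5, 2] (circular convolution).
Use y[k] = Σ_j u[j]·v[(k-j) mod 5]. y[0] = 4×1 + 2×2 + 4×5 + 2×1 + 1×3 = 33; y[1] = 4×3 + 2×1 + 4×2 + 2×5 + 1×1 = 33; y[2] = 4×1 + 2×3 + 4×1 + 2×2 + 1×5 = 23; y[3] = 4×5 + 2×1 + 4×3 + 2×1 + 1×2 = 38; y[4] = 4×2 + 2×5 + 4×1 + 2×3 + 1×1 = 29. Result: [33, 33, 23, 38, 29]

[33, 33, 23, 38, 29]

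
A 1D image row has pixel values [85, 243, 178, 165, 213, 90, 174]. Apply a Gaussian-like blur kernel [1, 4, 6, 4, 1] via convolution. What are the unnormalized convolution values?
Convolve image row [85, 243, 178, 165, 213, 90, 174] with kernel [1, 4, 6, 4, 1]: y[0] = 85×1 = 85; y[1] = 85×4 + 243×1 = 583; y[2] = 85×6 + 243×4 + 178×1 = 1660; y[3] = 85×4 + 243×6 + 178×4 + 165×1 = 2675; y[4] = 85×1 + 243×4 + 178×6 + 165×4 + 213×1 = 2998; y[5] = 243×1 + 178×4 + 165×6 + 213×4 + 90×1 = 2887; y[6] = 178×1 + 165×4 + 213×6 + 90×4 + 174×1 = 2650; y[7] = 165×1 + 213×4 + 90×6 + 174×4 = 2253; y[8] = 213×1 + 90×4 + 174×6 = 1617; y[9] = 90×1 + 174×4 = 786; y[10] = 174×1 = 174 → [85, 583, 1660, 2675, 2998, 2887, 2650, 2253, 1617, 786, 174]. Normalization factor = sum(kernel) = 16.

[85, 583, 1660, 2675, 2998, 2887, 2650, 2253, 1617, 786, 174]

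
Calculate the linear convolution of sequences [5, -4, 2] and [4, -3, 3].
y[0] = 5×4 = 20; y[1] = 5×-3 + -4×4 = -31; y[2] = 5×3 + -4×-3 + 2×4 = 35; y[3] = -4×3 + 2×-3 = -18; y[4] = 2×3 = 6

[20, -31, 35, -18, 6]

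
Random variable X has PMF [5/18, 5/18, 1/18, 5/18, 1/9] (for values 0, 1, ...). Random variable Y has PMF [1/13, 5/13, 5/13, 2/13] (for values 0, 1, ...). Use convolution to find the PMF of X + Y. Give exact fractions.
P(X+Y=k) = Σ_i P(X=i)·P(Y=k-i) — a convolution of [5/18, 5/18, 1/18, 5/18, 1/9] and [1/13, 5/13, 5/13, 2/13]. P(X+Y=0) = (5/18)×(1/13) = 5/234; P(X+Y=1) = (5/18)×(5/13) + (5/18)×(1/13) = 25/234 + 5/234 = 5/39; P(X+Y=2) = (5/18)×(5/13) + (5/18)×(5/13) + (1/18)×(1/13) = 25/234 + 25/234 + 1/234 = 17/78; P(X+Y=3) = (5/18)×(2/13) + (5/18)×(5/13) + (1/18)×(5/13) + (5/18)×(1/13) = 5/117 + 25/234 + 5/234 + 5/234 = 5/26; P(X+Y=4) = (5/18)×(2/13) + (1/18)×(5/13) + (5/18)×(5/13) + (1/9)×(1/13) = 5/117 + 5/234 + 25/234 + 1/117 = 7/39; P(X+Y=5) = (1/18)×(2/13) + (5/18)×(5/13) + (1/9)×(5/13) = 1/117 + 25/234 + 5/117 = 37/234; P(X+Y=6) = (5/18)×(2/13) + (1/9)×(5/13) = 5/117 + 5/117 = 10/117; P(X+Y=7) = (1/9)×(2/13) = 2/117. PMF: [5/234, 5/39, 17/78, 5/26, 7/39, 37/234, 10/117, 2/117] (sums to 1 ✓)

[5/234, 5/39, 17/78, 5/26, 7/39, 37/234, 10/117, 2/117]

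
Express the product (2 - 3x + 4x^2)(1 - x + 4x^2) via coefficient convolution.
Ascending coefficients: a = [2, -3, 4], b = [1, -1, 4]. c[0] = 2×1 = 2; c[1] = 2×-1 + -3×1 = -5; c[2] = 2×4 + -3×-1 + 4×1 = 15; c[3] = -3×4 + 4×-1 = -16; c[4] = 4×4 = 16. Result coefficients: [2, -5, 15, -16, 16] → 2 - 5x + 15x^2 - 16x^3 + 16x^4

2 - 5x + 15x^2 - 16x^3 + 16x^4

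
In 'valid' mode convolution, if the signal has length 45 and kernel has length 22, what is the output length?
'Valid' mode counts only positions where the kernel fully overlaps the signal: m - n + 1 = 45 - 22 + 1 = 24

24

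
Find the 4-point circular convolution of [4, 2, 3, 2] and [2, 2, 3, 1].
Use y[k] = Σ_j a[j]·b[(k-j) mod 4]. y[0] = 4×2 + 2×1 + 3×3 + 2×2 = 23; y[1] = 4×2 + 2×2 + 3×1 + 2×3 = 21; y[2] = 4×3 + 2×2 + 3×2 + 2×1 = 24; y[3] = 4×1 + 2×3 + 3×2 + 2×2 = 20. Result: [23, 21, 24, 20]

[23, 21, 24, 20]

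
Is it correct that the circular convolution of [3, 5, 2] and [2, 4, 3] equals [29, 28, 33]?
Recompute circular convolution of [3, 5, 2] and [2, 4, 3]: y[0] = 3×2 + 5×3 + 2×4 = 29; y[1] = 3×4 + 5×2 + 2×3 = 28; y[2] = 3×3 + 5×4 + 2×2 = 33 → [29, 28, 33]. Given [29, 28, 33] matches, so answer: Yes

Yes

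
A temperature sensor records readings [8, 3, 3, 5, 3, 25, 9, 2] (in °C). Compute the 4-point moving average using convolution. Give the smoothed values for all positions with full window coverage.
4-point moving average kernel = [1, 1, 1, 1]. Apply in 'valid' mode (full window coverage): avg[0] = (8 + 3 + 3 + 5) / 4 = 4.75; avg[1] = (3 + 3 + 5 + 3) / 4 = 3.5; avg[2] = (3 + 5 + 3 + 25) / 4 = 9.0; avg[3] = (5 + 3 + 25 + 9) / 4 = 10.5; avg[4] = (3 + 25 + 9 + 2) / 4 = 9.75. Smoothed values: [4.75, 3.5, 9.0, 10.5, 9.75]

[4.75, 3.5, 9.0, 10.5, 9.75]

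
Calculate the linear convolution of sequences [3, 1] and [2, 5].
y[0] = 3×2 = 6; y[1] = 3×5 + 1×2 = 17; y[2] = 1×5 = 5

[6, 17, 5]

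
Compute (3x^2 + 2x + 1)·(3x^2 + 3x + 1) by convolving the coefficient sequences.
Ascending coefficients: a = [1, 2, 3], b = [1, 3, 3]. c[0] = 1×1 = 1; c[1] = 1×3 + 2×1 = 5; c[2] = 1×3 + 2×3 + 3×1 = 12; c[3] = 2×3 + 3×3 = 15; c[4] = 3×3 = 9. Result coefficients: [1, 5, 12, 15, 9] → 9x^4 + 15x^3 + 12x^2 + 5x + 1

9x^4 + 15x^3 + 12x^2 + 5x + 1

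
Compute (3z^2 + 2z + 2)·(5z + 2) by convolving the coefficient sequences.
Ascending coefficients: a = [2, 2, 3], b = [2, 5]. c[0] = 2×2 = 4; c[1] = 2×5 + 2×2 = 14; c[2] = 2×5 + 3×2 = 16; c[3] = 3×5 = 15. Result coefficients: [4, 14, 16, 15] → 15z^3 + 16z^2 + 14z + 4

15z^3 + 16z^2 + 14z + 4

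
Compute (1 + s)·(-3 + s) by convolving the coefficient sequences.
Ascending coefficients: a = [1, 1], b = [-3, 1]. c[0] = 1×-3 = -3; c[1] = 1×1 + 1×-3 = -2; c[2] = 1×1 = 1. Result coefficients: [-3, -2, 1] → -3 - 2s + s^2

-3 - 2s + s^2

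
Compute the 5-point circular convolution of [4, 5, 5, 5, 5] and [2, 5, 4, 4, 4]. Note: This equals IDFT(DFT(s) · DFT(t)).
Either evaluate y[k] = Σ_j s[j]·t[(k-j) mod 5] directly, or use IDFT(DFT(s) · DFT(t)). y[0] = 4×2 + 5×4 + 5×4 + 5×4 + 5×5 = 93; y[1] = 4×5 + 5×2 + 5×4 + 5×4 + 5×4 = 90; y[2] = 4×4 + 5×5 + 5×2 + 5×4 + 5×4 = 91; y[3] = 4×4 + 5×4 + 5×5 + 5×2 + 5×4 = 91; y[4] = 4×4 + 5×4 + 5×4 + 5×5 + 5×2 = 91. Result: [93, 90, 91, 91, 91]

[93, 90, 91, 91, 91]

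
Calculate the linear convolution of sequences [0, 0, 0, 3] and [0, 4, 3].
y[0] = 0×0 = 0; y[1] = 0×4 + 0×0 = 0; y[2] = 0×3 + 0×4 + 0×0 = 0; y[3] = 0×3 + 0×4 + 3×0 = 0; y[4] = 0×3 + 3×4 = 12; y[5] = 3×3 = 9

[0, 0, 0, 0, 12, 9]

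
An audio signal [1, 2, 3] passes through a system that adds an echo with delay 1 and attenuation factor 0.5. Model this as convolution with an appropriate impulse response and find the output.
Direct-path + delayed-attenuated-path model → impulse response h = [1, 0.5] (1 at lag 0, 0.5 at lag 1). Output y[n] = x[n] + 0.5·x[n - 1] (with x[n] = 0 outside 0..2): y[0] = 1 + 0.5×0 = 1; y[1] = 2 + 0.5×1 = 2.5; y[2] = 3 + 0.5×2 = 4.0; y[3] = 0 + 0.5×3 = 1.5. So y = [1, 2.5, 4.0, 1.5]

[1, 2.5, 4.0, 1.5]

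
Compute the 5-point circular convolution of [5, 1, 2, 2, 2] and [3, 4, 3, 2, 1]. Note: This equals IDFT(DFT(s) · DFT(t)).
Either evaluate y[k] = Σ_j s[j]·t[(k-j) mod 5] directly, or use IDFT(DFT(s) · DFT(t)). y[0] = 5×3 + 1×1 + 2×2 + 2×3 + 2×4 = 34; y[1] = 5×4 + 1×3 + 2×1 + 2×2 + 2×3 = 35; y[2] = 5×3 + 1×4 + 2×3 + 2×1 + 2×2 = 31; y[3] = 5×2 + 1×3 + 2×4 + 2×3 + 2×1 = 29; y[4] = 5×1 + 1×2 + 2×3 + 2×4 + 2×3 = 27. Result: [34, 35, 31, 29, 27]

[34, 35, 31, 29, 27]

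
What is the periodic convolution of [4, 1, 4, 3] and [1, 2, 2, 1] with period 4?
Use y[k] = Σ_j f[j]·g[(k-j) mod 4]. y[0] = 4×1 + 1×1 + 4×2 + 3×2 = 19; y[1] = 4×2 + 1×1 + 4×1 + 3×2 = 19; y[2] = 4×2 + 1×2 + 4×1 + 3×1 = 17; y[3] = 4×1 + 1×2 + 4×2 + 3×1 = 17. Result: [19, 19, 17, 17]

[19, 19, 17, 17]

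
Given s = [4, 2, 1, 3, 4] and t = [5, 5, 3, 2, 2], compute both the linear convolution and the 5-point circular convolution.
Linear: y_lin[0] = 4×5 = 20; y_lin[1] = 4×5 + 2×5 = 30; y_lin[2] = 4×3 + 2×5 + 1×5 = 27; y_lin[3] = 4×2 + 2×3 + 1×5 + 3×5 = 34; y_lin[4] = 4×2 + 2×2 + 1×3 + 3×5 + 4×5 = 50; y_lin[5] = 2×2 + 1×2 + 3×3 + 4×5 = 35; y_lin[6] = 1×2 + 3×2 + 4×3 = 20; y_lin[7] = 3×2 + 4×2 = 14; y_lin[8] = 4×2 = 8 → [20, 30, 27, 34, 50, 35, 20, 14, 8]. Circular (length 5): y[0] = 4×5 + 2×2 + 1×2 + 3×3 + 4×5 = 55; y[1] = 4×5 + 2×5 + 1×2 + 3×2 + 4×3 = 50; y[2] = 4×3 + 2×5 + 1×5 + 3×2 + 4×2 = 41; y[3] = 4×2 + 2×3 + 1×5 + 3×5 + 4×2 = 42; y[4] = 4×2 + 2×2 + 1×3 + 3×5 + 4×5 = 50 → [55, 50, 41, 42, 50]

Linear: [20, 30, 27, 34, 50, 35, 20, 14, 8], Circular: [55, 50, 41, 42, 50]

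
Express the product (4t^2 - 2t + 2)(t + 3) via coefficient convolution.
Ascending coefficients: a = [2, -2, 4], b = [3, 1]. c[0] = 2×3 = 6; c[1] = 2×1 + -2×3 = -4; c[2] = -2×1 + 4×3 = 10; c[3] = 4×1 = 4. Result coefficients: [6, -4, 10, 4] → 4t^3 + 10t^2 - 4t + 6

4t^3 + 10t^2 - 4t + 6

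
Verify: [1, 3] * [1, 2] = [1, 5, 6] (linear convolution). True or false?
Recompute linear convolution of [1, 3] and [1, 2]: y[0] = 1×1 = 1; y[1] = 1×2 + 3×1 = 5; y[2] = 3×2 = 6 → [1, 5, 6]. Given [1, 5, 6] matches, so answer: Yes

Yes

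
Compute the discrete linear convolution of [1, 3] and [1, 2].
y[0] = 1×1 = 1; y[1] = 1×2 + 3×1 = 5; y[2] = 3×2 = 6

[1, 5, 6]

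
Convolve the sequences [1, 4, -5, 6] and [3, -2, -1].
y[0] = 1×3 = 3; y[1] = 1×-2 + 4×3 = 10; y[2] = 1×-1 + 4×-2 + -5×3 = -24; y[3] = 4×-1 + -5×-2 + 6×3 = 24; y[4] = -5×-1 + 6×-2 = -7; y[5] = 6×-1 = -6

[3, 10, -24, 24, -7, -6]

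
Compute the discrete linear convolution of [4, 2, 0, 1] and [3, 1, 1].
y[0] = 4×3 = 12; y[1] = 4×1 + 2×3 = 10; y[2] = 4×1 + 2×1 + 0×3 = 6; y[3] = 2×1 + 0×1 + 1×3 = 5; y[4] = 0×1 + 1×1 = 1; y[5] = 1×1 = 1

[12, 10, 6, 5, 1, 1]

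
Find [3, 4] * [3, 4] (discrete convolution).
y[0] = 3×3 = 9; y[1] = 3×4 + 4×3 = 24; y[2] = 4×4 = 16

[9, 24, 16]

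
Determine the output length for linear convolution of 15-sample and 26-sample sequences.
Linear/full convolution length: m + n - 1 = 15 + 26 - 1 = 40

40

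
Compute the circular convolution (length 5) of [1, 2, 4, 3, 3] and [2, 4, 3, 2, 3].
Use y[k] = Σ_j x[j]·h[(k-j) mod 5]. y[0] = 1×2 + 2×3 + 4×2 + 3×3 + 3×4 = 37; y[1] = 1×4 + 2×2 + 4×3 + 3×2 + 3×3 = 35; y[2] = 1×3 + 2×4 + 4×2 + 3×3 + 3×2 = 34; y[3] = 1×2 + 2×3 + 4×4 + 3×2 + 3×3 = 39; y[4] = 1×3 + 2×2 + 4×3 + 3×4 + 3×2 = 37. Result: [37, 35, 34, 39, 37]

[37, 35, 34, 39, 37]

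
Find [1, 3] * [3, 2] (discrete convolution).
y[0] = 1×3 = 3; y[1] = 1×2 + 3×3 = 11; y[2] = 3×2 = 6

[3, 11, 6]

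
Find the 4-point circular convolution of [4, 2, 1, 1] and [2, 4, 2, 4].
Use y[k] = Σ_j f[j]·g[(k-j) mod 4]. y[0] = 4×2 + 2×4 + 1×2 + 1×4 = 22; y[1] = 4×4 + 2×2 + 1×4 + 1×2 = 26; y[2] = 4×2 + 2×4 + 1×2 + 1×4 = 22; y[3] = 4×4 + 2×2 + 1×4 + 1×2 = 26. Result: [22, 26, 22, 26]

[22, 26, 22, 26]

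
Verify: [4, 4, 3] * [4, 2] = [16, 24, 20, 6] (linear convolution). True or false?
Recompute linear convolution of [4, 4, 3] and [4, 2]: y[0] = 4×4 = 16; y[1] = 4×2 + 4×4 = 24; y[2] = 4×2 + 3×4 = 20; y[3] = 3×2 = 6 → [16, 24, 20, 6]. Given [16, 24, 20, 6] matches, so answer: Yes

Yes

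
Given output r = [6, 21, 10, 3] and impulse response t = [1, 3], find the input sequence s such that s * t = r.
Deconvolve r=[6, 21, 10, 3] by t=[1, 3]. Since t[0]=1, solve forward: s[0] = r[0] / 1 = 6; s[1] = (r[1] - 6×3) / 1 = 3; s[2] = (r[2] - 3×3) / 1 = 1. So s = [6, 3, 1]. Check by forward convolution: r[0] = 6×1 = 6; r[1] = 6×3 + 3×1 = 21; r[2] = 3×3 + 1×1 = 10; r[3] = 1×3 = 3

[6, 3, 1]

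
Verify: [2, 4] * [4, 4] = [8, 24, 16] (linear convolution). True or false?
Recompute linear convolution of [2, 4] and [4, 4]: y[0] = 2×4 = 8; y[1] = 2×4 + 4×4 = 24; y[2] = 4×4 = 16 → [8, 24, 16]. Given [8, 24, 16] matches, so answer: Yes

Yes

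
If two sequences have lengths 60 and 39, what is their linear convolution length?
Linear/full convolution length: m + n - 1 = 60 + 39 - 1 = 98

98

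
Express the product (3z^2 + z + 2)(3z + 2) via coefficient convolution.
Ascending coefficients: a = [2, 1, 3], b = [2, 3]. c[0] = 2×2 = 4; c[1] = 2×3 + 1×2 = 8; c[2] = 1×3 + 3×2 = 9; c[3] = 3×3 = 9. Result coefficients: [4, 8, 9, 9] → 9z^3 + 9z^2 + 8z + 4

9z^3 + 9z^2 + 8z + 4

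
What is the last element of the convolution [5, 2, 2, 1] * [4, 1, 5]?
Use y[k] = Σ_i a[i]·b[k-i] at k=5. y[5] = 1×5 = 5

5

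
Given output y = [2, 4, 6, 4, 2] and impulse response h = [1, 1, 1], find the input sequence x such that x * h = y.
Deconvolve y=[2, 4, 6, 4, 2] by h=[1, 1, 1]. Since h[0]=1, solve forward: x[0] = y[0] / 1 = 2; x[1] = (y[1] - 2×1) / 1 = 2; x[2] = (y[2] - 2×1 - 2×1) / 1 = 2. So x = [2, 2, 2]. Check by forward convolution: y[0] = 2×1 = 2; y[1] = 2×1 + 2×1 = 4; y[2] = 2×1 + 2×1 + 2×1 = 6; y[3] = 2×1 + 2×1 = 4; y[4] = 2×1 = 2

[2, 2, 2]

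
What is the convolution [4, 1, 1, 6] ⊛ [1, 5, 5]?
y[0] = 4×1 = 4; y[1] = 4×5 + 1×1 = 21; y[2] = 4×5 + 1×5 + 1×1 = 26; y[3] = 1×5 + 1×5 + 6×1 = 16; y[4] = 1×5 + 6×5 = 35; y[5] = 6×5 = 30

[4, 21, 26, 16, 35, 30]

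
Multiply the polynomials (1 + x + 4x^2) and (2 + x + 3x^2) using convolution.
Ascending coefficients: a = [1, 1, 4], b = [2, 1, 3]. c[0] = 1×2 = 2; c[1] = 1×1 + 1×2 = 3; c[2] = 1×3 + 1×1 + 4×2 = 12; c[3] = 1×3 + 4×1 = 7; c[4] = 4×3 = 12. Result coefficients: [2, 3, 12, 7, 12] → 2 + 3x + 12x^2 + 7x^3 + 12x^4

2 + 3x + 12x^2 + 7x^3 + 12x^4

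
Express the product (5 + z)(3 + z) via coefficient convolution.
Ascending coefficients: a = [5, 1], b = [3, 1]. c[0] = 5×3 = 15; c[1] = 5×1 + 1×3 = 8; c[2] = 1×1 = 1. Result coefficients: [15, 8, 1] → 15 + 8z + z^2

15 + 8z + z^2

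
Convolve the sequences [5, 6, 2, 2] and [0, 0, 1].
y[0] = 5×0 = 0; y[1] = 5×0 + 6×0 = 0; y[2] = 5×1 + 6×0 + 2×0 = 5; y[3] = 6×1 + 2×0 + 2×0 = 6; y[4] = 2×1 + 2×0 = 2; y[5] = 2×1 = 2

[0, 0, 5, 6, 2, 2]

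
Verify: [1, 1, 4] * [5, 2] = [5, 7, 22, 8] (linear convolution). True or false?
Recompute linear convolution of [1, 1, 4] and [5, 2]: y[0] = 1×5 = 5; y[1] = 1×2 + 1×5 = 7; y[2] = 1×2 + 4×5 = 22; y[3] = 4×2 = 8 → [5, 7, 22, 8]. Given [5, 7, 22, 8] matches, so answer: Yes

Yes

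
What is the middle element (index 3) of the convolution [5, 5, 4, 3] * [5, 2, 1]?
Use y[k] = Σ_i a[i]·b[k-i] at k=3. y[3] = 5×1 + 4×2 + 3×5 = 28

28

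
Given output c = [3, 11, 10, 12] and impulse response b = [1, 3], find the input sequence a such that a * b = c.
Deconvolve c=[3, 11, 10, 12] by b=[1, 3]. Since b[0]=1, solve forward: a[0] = c[0] / 1 = 3; a[1] = (c[1] - 3×3) / 1 = 2; a[2] = (c[2] - 2×3) / 1 = 4. So a = [3, 2, 4]. Check by forward convolution: c[0] = 3×1 = 3; c[1] = 3×3 + 2×1 = 11; c[2] = 2×3 + 4×1 = 10; c[3] = 4×3 = 12

[3, 2, 4]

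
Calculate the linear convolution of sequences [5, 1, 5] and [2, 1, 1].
y[0] = 5×2 = 10; y[1] = 5×1 + 1×2 = 7; y[2] = 5×1 + 1×1 + 5×2 = 16; y[3] = 1×1 + 5×1 = 6; y[4] = 5×1 = 5

[10, 7, 16, 6, 5]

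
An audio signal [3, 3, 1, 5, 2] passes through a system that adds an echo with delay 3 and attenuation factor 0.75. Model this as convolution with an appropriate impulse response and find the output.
Direct-path + delayed-attenuated-path model → impulse response h = [1, 0, 0, 0.75] (1 at lag 0, 0.75 at lag 3). Output y[n] = x[n] + 0.75·x[n - 3] (with x[n] = 0 outside 0..4): y[0] = 3 + 0.75×0 = 3; y[1] = 3 + 0.75×0 = 3; y[2] = 1 + 0.75×0 = 1; y[3] = 5 + 0.75×3 = 7.25; y[4] = 2 + 0.75×3 = 4.25; y[5] = 0 + 0.75×1 = 0.75; y[6] = 0 + 0.75×5 = 3.75; y[7] = 0 + 0.75×2 = 1.5. So y = [3, 3, 1, 7.25, 4.25, 0.75, 3.75, 1.5]

[3, 3, 1, 7.25, 4.25, 0.75, 3.75, 1.5]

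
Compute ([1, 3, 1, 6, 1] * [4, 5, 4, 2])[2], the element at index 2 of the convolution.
Use y[k] = Σ_i a[i]·b[k-i] at k=2. y[2] = 1×4 + 3×5 + 1×4 = 23

23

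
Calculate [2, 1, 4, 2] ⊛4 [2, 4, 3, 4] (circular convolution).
Use y[k] = Σ_j a[j]·b[(k-j) mod 4]. y[0] = 2×2 + 1×4 + 4×3 + 2×4 = 28; y[1] = 2×4 + 1×2 + 4×4 + 2×3 = 32; y[2] = 2×3 + 1×4 + 4×2 + 2×4 = 26; y[3] = 2×4 + 1×3 + 4×4 + 2×2 = 31. Result: [28, 32, 26, 31]

[28, 32, 26, 31]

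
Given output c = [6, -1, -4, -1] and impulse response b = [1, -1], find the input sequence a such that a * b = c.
Deconvolve c=[6, -1, -4, -1] by b=[1, -1]. Since b[0]=1, solve forward: a[0] = c[0] / 1 = 6; a[1] = (c[1] - 6×-1) / 1 = 5; a[2] = (c[2] - 5×-1) / 1 = 1. So a = [6, 5, 1]. Check by forward convolution: c[0] = 6×1 = 6; c[1] = 6×-1 + 5×1 = -1; c[2] = 5×-1 + 1×1 = -4; c[3] = 1×-1 = -1

[6, 5, 1]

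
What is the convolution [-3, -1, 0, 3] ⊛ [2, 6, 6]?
y[0] = -3×2 = -6; y[1] = -3×6 + -1×2 = -20; y[2] = -3×6 + -1×6 + 0×2 = -24; y[3] = -1×6 + 0×6 + 3×2 = 0; y[4] = 0×6 + 3×6 = 18; y[5] = 3×6 = 18

[-6, -20, -24, 0, 18, 18]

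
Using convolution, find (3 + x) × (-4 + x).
Ascending coefficients: a = [3, 1], b = [-4, 1]. c[0] = 3×-4 = -12; c[1] = 3×1 + 1×-4 = -1; c[2] = 1×1 = 1. Result coefficients: [-12, -1, 1] → -12 - x + x^2

-12 - x + x^2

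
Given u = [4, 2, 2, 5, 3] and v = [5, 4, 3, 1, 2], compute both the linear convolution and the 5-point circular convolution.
Linear: y_lin[0] = 4×5 = 20; y_lin[1] = 4×4 + 2×5 = 26; y_lin[2] = 4×3 + 2×4 + 2×5 = 30; y_lin[3] = 4×1 + 2×3 + 2×4 + 5×5 = 43; y_lin[4] = 4×2 + 2×1 + 2×3 + 5×4 + 3×5 = 51; y_lin[5] = 2×2 + 2×1 + 5×3 + 3×4 = 33; y_lin[6] = 2×2 + 5×1 + 3×3 = 18; y_lin[7] = 5×2 + 3×1 = 13; y_lin[8] = 3×2 = 6 → [20, 26, 30, 43, 51, 33, 18, 13, 6]. Circular (length 5): y[0] = 4×5 + 2×2 + 2×1 + 5×3 + 3×4 = 53; y[1] = 4×4 + 2×5 + 2×2 + 5×1 + 3×3 = 44; y[2] = 4×3 + 2×4 + 2×5 + 5×2 + 3×1 = 43; y[3] = 4×1 + 2×3 + 2×4 + 5×5 + 3×2 = 49; y[4] = 4×2 + 2×1 + 2×3 + 5×4 + 3×5 = 51 → [53, 44, 43, 49, 51]

Linear: [20, 26, 30, 43, 51, 33, 18, 13, 6], Circular: [53, 44, 43, 49, 51]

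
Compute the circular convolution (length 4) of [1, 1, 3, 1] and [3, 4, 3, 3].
Use y[k] = Σ_j f[j]·g[(k-j) mod 4]. y[0] = 1×3 + 1×3 + 3×3 + 1×4 = 19; y[1] = 1×4 + 1×3 + 3×3 + 1×3 = 19; y[2] = 1×3 + 1×4 + 3×3 + 1×3 = 19; y[3] = 1×3 + 1×3 + 3×4 + 1×3 = 21. Result: [19, 19, 19, 21]

[19, 19, 19, 21]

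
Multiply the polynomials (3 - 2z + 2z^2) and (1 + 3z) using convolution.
Ascending coefficients: a = [3, -2, 2], b = [1, 3]. c[0] = 3×1 = 3; c[1] = 3×3 + -2×1 = 7; c[2] = -2×3 + 2×1 = -4; c[3] = 2×3 = 6. Result coefficients: [3, 7, -4, 6] → 3 + 7z - 4z^2 + 6z^3

3 + 7z - 4z^2 + 6z^3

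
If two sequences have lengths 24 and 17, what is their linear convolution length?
Linear/full convolution length: m + n - 1 = 24 + 17 - 1 = 40

40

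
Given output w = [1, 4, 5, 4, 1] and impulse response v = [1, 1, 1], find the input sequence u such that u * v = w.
Deconvolve w=[1, 4, 5, 4, 1] by v=[1, 1, 1]. Since v[0]=1, solve forward: u[0] = w[0] / 1 = 1; u[1] = (w[1] - 1×1) / 1 = 3; u[2] = (w[2] - 3×1 - 1×1) / 1 = 1. So u = [1, 3, 1]. Check by forward convolution: w[0] = 1×1 = 1; w[1] = 1×1 + 3×1 = 4; w[2] = 1×1 + 3×1 + 1×1 = 5; w[3] = 3×1 + 1×1 = 4; w[4] = 1×1 = 1

[1, 3, 1]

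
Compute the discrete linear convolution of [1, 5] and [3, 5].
y[0] = 1×3 = 3; y[1] = 1×5 + 5×3 = 20; y[2] = 5×5 = 25

[3, 20, 25]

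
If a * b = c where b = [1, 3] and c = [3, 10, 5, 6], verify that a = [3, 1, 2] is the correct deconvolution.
Forward-compute [3, 1, 2] * [1, 3]: c[0] = 3×1 = 3; c[1] = 3×3 + 1×1 = 10; c[2] = 1×3 + 2×1 = 5; c[3] = 2×3 = 6 → [3, 10, 5, 6]. Matches given c = [3, 10, 5, 6], so verified.

Verified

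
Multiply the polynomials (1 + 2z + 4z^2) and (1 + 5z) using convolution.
Ascending coefficients: a = [1, 2, 4], b = [1, 5]. c[0] = 1×1 = 1; c[1] = 1×5 + 2×1 = 7; c[2] = 2×5 + 4×1 = 14; c[3] = 4×5 = 20. Result coefficients: [1, 7, 14, 20] → 1 + 7z + 14z^2 + 20z^3

1 + 7z + 14z^2 + 20z^3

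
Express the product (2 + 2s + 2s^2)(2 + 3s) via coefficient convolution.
Ascending coefficients: a = [2, 2, 2], b = [2, 3]. c[0] = 2×2 = 4; c[1] = 2×3 + 2×2 = 10; c[2] = 2×3 + 2×2 = 10; c[3] = 2×3 = 6. Result coefficients: [4, 10, 10, 6] → 4 + 10s + 10s^2 + 6s^3

4 + 10s + 10s^2 + 6s^3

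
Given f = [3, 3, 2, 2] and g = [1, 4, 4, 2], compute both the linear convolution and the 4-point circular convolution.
Linear: y_lin[0] = 3×1 = 3; y_lin[1] = 3×4 + 3×1 = 15; y_lin[2] = 3×4 + 3×4 + 2×1 = 26; y_lin[3] = 3×2 + 3×4 + 2×4 + 2×1 = 28; y_lin[4] = 3×2 + 2×4 + 2×4 = 22; y_lin[5] = 2×2 + 2×4 = 12; y_lin[6] = 2×2 = 4 → [3, 15, 26, 28, 22, 12, 4]. Circular (length 4): y[0] = 3×1 + 3×2 + 2×4 + 2×4 = 25; y[1] = 3×4 + 3×1 + 2×2 + 2×4 = 27; y[2] = 3×4 + 3×4 + 2×1 + 2×2 = 30; y[3] = 3×2 + 3×4 + 2×4 + 2×1 = 28 → [25, 27, 30, 28]

Linear: [3, 15, 26, 28, 22, 12, 4], Circular: [25, 27, 30, 28]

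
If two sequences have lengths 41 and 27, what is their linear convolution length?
Linear/full convolution length: m + n - 1 = 41 + 27 - 1 = 67

67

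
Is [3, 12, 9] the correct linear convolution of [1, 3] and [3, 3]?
Recompute linear convolution of [1, 3] and [3, 3]: y[0] = 1×3 = 3; y[1] = 1×3 + 3×3 = 12; y[2] = 3×3 = 9 → [3, 12, 9]. Given [3, 12, 9] matches, so answer: Yes

Yes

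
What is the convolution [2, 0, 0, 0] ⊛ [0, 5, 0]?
y[0] = 2×0 = 0; y[1] = 2×5 + 0×0 = 10; y[2] = 2×0 + 0×5 + 0×0 = 0; y[3] = 0×0 + 0×5 + 0×0 = 0; y[4] = 0×0 + 0×5 = 0; y[5] = 0×0 = 0

[0, 10, 0, 0, 0, 0]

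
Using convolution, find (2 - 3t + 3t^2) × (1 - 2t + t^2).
Ascending coefficients: a = [2, -3, 3], b = [1, -2, 1]. c[0] = 2×1 = 2; c[1] = 2×-2 + -3×1 = -7; c[2] = 2×1 + -3×-2 + 3×1 = 11; c[3] = -3×1 + 3×-2 = -9; c[4] = 3×1 = 3. Result coefficients: [2, -7, 11, -9, 3] → 2 - 7t + 11t^2 - 9t^3 + 3t^4

2 - 7t + 11t^2 - 9t^3 + 3t^4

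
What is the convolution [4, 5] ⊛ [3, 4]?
y[0] = 4×3 = 12; y[1] = 4×4 + 5×3 = 31; y[2] = 5×4 = 20

[12, 31, 20]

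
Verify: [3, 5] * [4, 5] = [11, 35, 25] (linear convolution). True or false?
Recompute linear convolution of [3, 5] and [4, 5]: y[0] = 3×4 = 12; y[1] = 3×5 + 5×4 = 35; y[2] = 5×5 = 25 → [12, 35, 25]. Compare to given [11, 35, 25]: they differ at index 0: given 11, correct 12, so answer: No

No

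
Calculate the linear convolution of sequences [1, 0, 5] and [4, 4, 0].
y[0] = 1×4 = 4; y[1] = 1×4 + 0×4 = 4; y[2] = 1×0 + 0×4 + 5×4 = 20; y[3] = 0×0 + 5×4 = 20; y[4] = 5×0 = 0

[4, 4, 20, 20, 0]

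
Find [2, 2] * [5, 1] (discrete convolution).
y[0] = 2×5 = 10; y[1] = 2×1 + 2×5 = 12; y[2] = 2×1 = 2

[10, 12, 2]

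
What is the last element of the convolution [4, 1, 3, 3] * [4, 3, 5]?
Use y[k] = Σ_i a[i]·b[k-i] at k=5. y[5] = 3×5 = 15

15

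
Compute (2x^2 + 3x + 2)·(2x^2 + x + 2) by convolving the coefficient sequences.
Ascending coefficients: a = [2, 3, 2], b = [2, 1, 2]. c[0] = 2×2 = 4; c[1] = 2×1 + 3×2 = 8; c[2] = 2×2 + 3×1 + 2×2 = 11; c[3] = 3×2 + 2×1 = 8; c[4] = 2×2 = 4. Result coefficients: [4, 8, 11, 8, 4] → 4x^4 + 8x^3 + 11x^2 + 8x + 4

4x^4 + 8x^3 + 11x^2 + 8x + 4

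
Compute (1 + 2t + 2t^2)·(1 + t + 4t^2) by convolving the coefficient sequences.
Ascending coefficients: a = [1, 2, 2], b = [1, 1, 4]. c[0] = 1×1 = 1; c[1] = 1×1 + 2×1 = 3; c[2] = 1×4 + 2×1 + 2×1 = 8; c[3] = 2×4 + 2×1 = 10; c[4] = 2×4 = 8. Result coefficients: [1, 3, 8, 10, 8] → 1 + 3t + 8t^2 + 10t^3 + 8t^4

1 + 3t + 8t^2 + 10t^3 + 8t^4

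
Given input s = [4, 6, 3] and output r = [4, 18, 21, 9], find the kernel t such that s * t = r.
Output length 4 = len(s) + len(t) - 1 ⇒ len(t) = 2. Solve t forward using t[k] = (r[k] - Σ_{i≥1} s[i]·t[k-i]) / s[0]: t[0] = r[0] / s[0] = 4 / 4 = 1; t[1] = (r[1] - 6×1) / s[0] = (18 - 6×1) / 4 = 3. So t = [1, 3]. Forward-check [4, 6, 3] * [1, 3]: r[0] = 4×1 = 4; r[1] = 4×3 + 6×1 = 18; r[2] = 6×3 + 3×1 = 21; r[3] = 3×3 = 9 → [4, 18, 21, 9] ✓

[1, 3]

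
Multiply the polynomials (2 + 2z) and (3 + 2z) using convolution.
Ascending coefficients: a = [2, 2], b = [3, 2]. c[0] = 2×3 = 6; c[1] = 2×2 + 2×3 = 10; c[2] = 2×2 = 4. Result coefficients: [6, 10, 4] → 6 + 10z + 4z^2

6 + 10z + 4z^2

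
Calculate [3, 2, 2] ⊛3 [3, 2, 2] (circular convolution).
Use y[k] = Σ_j a[j]·b[(k-j) mod 3]. y[0] = 3×3 + 2×2 + 2×2 = 17; y[1] = 3×2 + 2×3 + 2×2 = 16; y[2] = 3×2 + 2×2 + 2×3 = 16. Result: [17, 16, 16]

[17, 16, 16]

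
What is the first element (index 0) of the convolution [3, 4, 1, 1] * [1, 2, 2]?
Use y[k] = Σ_i a[i]·b[k-i] at k=0. y[0] = 3×1 = 3

3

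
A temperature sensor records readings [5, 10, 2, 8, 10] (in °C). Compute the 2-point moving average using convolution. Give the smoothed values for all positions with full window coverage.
2-point moving average kernel = [1, 1]. Apply in 'valid' mode (full window coverage): avg[0] = (5 + 10) / 2 = 7.5; avg[1] = (10 + 2) / 2 = 6.0; avg[2] = (2 + 8) / 2 = 5.0; avg[3] = (8 + 10) / 2 = 9.0. Smoothed values: [7.5, 6.0, 5.0, 9.0]

[7.5, 6.0, 5.0, 9.0]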